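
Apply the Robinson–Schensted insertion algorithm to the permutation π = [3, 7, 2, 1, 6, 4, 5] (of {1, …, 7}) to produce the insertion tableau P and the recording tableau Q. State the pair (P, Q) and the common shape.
P = [1, 4, 5] / [2, 6] / [3, 7];  Q = [1, 2, 7] / [3, 5] / [4, 6];  common shape = (3, 2, 2)

Row-insert the values π_1, π_2, … into P one at a time, bumping the leftmost entry strictly greater than the inserted value down to the next row. The recording tableau Q records, in position (i, j), the step at which that cell was added to P.
  Insert 3 (step 1): P = [3];  Q = [1]
  Insert 7 (step 2): P = [3, 7];  Q = [1, 2]
  Insert 2 (step 3): P = [2, 7] / [3];  Q = [1, 2] / [3]
  Insert 1 (step 4): P = [1, 7] / [2] / [3];  Q = [1, 2] / [3] / [4]
  Insert 6 (step 5): P = [1, 6] / [2, 7] / [3];  Q = [1, 2] / [3, 5] / [4]
  Insert 4 (step 6): P = [1, 4] / [2, 6] / [3, 7];  Q = [1, 2] / [3, 5] / [4, 6]
  Insert 5 (step 7): P = [1, 4, 5] / [2, 6] / [3, 7];  Q = [1, 2, 7] / [3, 5] / [4, 6]
Final shape: (3, 2, 2).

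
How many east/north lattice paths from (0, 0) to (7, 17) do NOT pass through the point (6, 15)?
Number of paths = 183312

Total paths from (0, 0) to (7, 17): C(24, 7) = 346104. Paths through (6, 15): (paths (0, 0) → (6, 15)) × (paths (6, 15) → (7, 17)) = C(21, 6) · C(3, 1) = 54264 · 3 = 162792. Avoidance count = 346104 − 162792 = 183312.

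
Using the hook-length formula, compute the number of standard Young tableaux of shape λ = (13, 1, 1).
# SYT of shape (13, 1, 1) = 91

Hook-length formula: f^λ = n! / Π hook(c), product over all cells c of the Young diagram. For λ = (13, 1, 1), n = 15 boxes. Hook lengths by row (left-to-right, top-to-bottom): [15, 12, 11, 10, 9, 8, 7, 6, 5, 4, 3, 2, 1]; [2]; [1]. Product of hooks = 14370048000. So f^λ = 15! / 14370048000 = 1307674368000 / 14370048000 = 91.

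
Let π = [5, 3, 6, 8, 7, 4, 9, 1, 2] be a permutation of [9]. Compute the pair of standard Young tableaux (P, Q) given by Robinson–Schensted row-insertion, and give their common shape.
P = [1, 2, 7, 9] / [3, 4] / [5, 6] / [8];  Q = [1, 3, 4, 7] / [2, 5] / [6, 9] / [8];  common shape = (4, 2, 2, 1)

Row-insert the values π_1, π_2, … into P one at a time, bumping the leftmost entry strictly greater than the inserted value down to the next row. The recording tableau Q records, in position (i, j), the step at which that cell was added to P.
  Insert 5 (step 1): P = [5];  Q = [1]
  Insert 3 (step 2): P = [3] / [5];  Q = [1] / [2]
  Insert 6 (step 3): P = [3, 6] / [5];  Q = [1, 3] / [2]
  Insert 8 (step 4): P = [3, 6, 8] / [5];  Q = [1, 3, 4] / [2]
  Insert 7 (step 5): P = [3, 6, 7] / [5, 8];  Q = [1, 3, 4] / [2, 5]
  Insert 4 (step 6): P = [3, 4, 7] / [5, 6] / [8];  Q = [1, 3, 4] / [2, 5] / [6]
  Insert 9 (step 7): P = [3, 4, 7, 9] / [5, 6] / [8];  Q = [1, 3, 4, 7] / [2, 5] / [6]
  Insert 1 (step 8): P = [1, 4, 7, 9] / [3, 6] / [5] / [8];  Q = [1, 3, 4, 7] / [2, 5] / [6] / [8]
  Insert 2 (step 9): P = [1, 2, 7, 9] / [3, 4] / [5, 6] / [8];  Q = [1, 3, 4, 7] / [2, 5] / [6, 9] / [8]
Final shape: (4, 2, 2, 1).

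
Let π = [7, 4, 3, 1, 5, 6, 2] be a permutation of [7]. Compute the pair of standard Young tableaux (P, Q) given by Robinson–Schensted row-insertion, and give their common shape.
P = [1, 2, 6] / [3, 5] / [4] / [7];  Q = [1, 5, 6] / [2, 7] / [3] / [4];  common shape = (3, 2, 1, 1)

Row-insert the values π_1, π_2, … into P one at a time, bumping the leftmost entry strictly greater than the inserted value down to the next row. The recording tableau Q records, in position (i, j), the step at which that cell was added to P.
  Insert 7 (step 1): P = [7];  Q = [1]
  Insert 4 (step 2): P = [4] / [7];  Q = [1] / [2]
  Insert 3 (step 3): P = [3] / [4] / [7];  Q = [1] / [2] / [3]
  Insert 1 (step 4): P = [1] / [3] / [4] / [7];  Q = [1] / [2] / [3] / [4]
  Insert 5 (step 5): P = [1, 5] / [3] / [4] / [7];  Q = [1, 5] / [2] / [3] / [4]
  Insert 6 (step 6): P = [1, 5, 6] / [3] / [4] / [7];  Q = [1, 5, 6] / [2] / [3] / [4]
  Insert 2 (step 7): P = [1, 2, 6] / [3, 5] / [4] / [7];  Q = [1, 5, 6] / [2, 7] / [3] / [4]
Final shape: (3, 2, 1, 1).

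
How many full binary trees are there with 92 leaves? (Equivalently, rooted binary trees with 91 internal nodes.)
C_91 = 3935312233584004685417853572763349509774031680023800

These full binary trees are counted by the Catalan number C_n = (1/(n + 1)) · C(2n, n). For n = 91: C_91 = (1/92) · C(182, 91) = 362048725489728431058442528694228154899210914562189600/92 = 3935312233584004685417853572763349509774031680023800.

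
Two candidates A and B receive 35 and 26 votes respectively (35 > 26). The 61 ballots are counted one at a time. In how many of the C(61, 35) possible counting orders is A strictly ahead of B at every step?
Strict-lead orderings = 17970728529575178

Total orderings of the 61 votes with 35 for A: C(61, 35) = 121801604478231762. By the Bertrand ballot formula (Cycle Lemma / reflection principle), the number of orderings in which A is strictly ahead of B throughout is (p − q)/(p + q) · C(p + q, p) = (35 − 26)/(35 + 26) · 121801604478231762 = 17970728529575178.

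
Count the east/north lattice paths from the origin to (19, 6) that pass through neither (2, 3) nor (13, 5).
Number of paths = 111184

Inclusion–exclusion. Total paths: C(25, 19) = 177100. Through P₁: C(5, 2)·C(20, 17) = 11400. Through P₂: C(18, 13)·C(7, 6) = 59976. Since P₁ is strictly southwest of P₂, a monotone path through both must visit P₁ then P₂; paths through both = C(5, 2)·C(13, 11)·C(7, 6) = 5460. Avoid both = 177100 − 11400 − 59976 + 5460 = 111184.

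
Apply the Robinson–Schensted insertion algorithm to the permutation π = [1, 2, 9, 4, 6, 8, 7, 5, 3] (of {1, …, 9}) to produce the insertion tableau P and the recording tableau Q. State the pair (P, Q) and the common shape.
P = [1, 2, 3, 5, 7] / [4] / [6] / [8] / [9];  Q = [1, 2, 3, 5, 6] / [4] / [7] / [8] / [9];  common shape = (5, 1, 1, 1, 1)

Row-insert the values π_1, π_2, … into P one at a time, bumping the leftmost entry strictly greater than the inserted value down to the next row. The recording tableau Q records, in position (i, j), the step at which that cell was added to P.
  Insert 1 (step 1): P = [1];  Q = [1]
  Insert 2 (step 2): P = [1, 2];  Q = [1, 2]
  Insert 9 (step 3): P = [1, 2, 9];  Q = [1, 2, 3]
  Insert 4 (step 4): P = [1, 2, 4] / [9];  Q = [1, 2, 3] / [4]
  Insert 6 (step 5): P = [1, 2, 4, 6] / [9];  Q = [1, 2, 3, 5] / [4]
  Insert 8 (step 6): P = [1, 2, 4, 6, 8] / [9];  Q = [1, 2, 3, 5, 6] / [4]
  Insert 7 (step 7): P = [1, 2, 4, 6, 7] / [8] / [9];  Q = [1, 2, 3, 5, 6] / [4] / [7]
  Insert 5 (step 8): P = [1, 2, 4, 5, 7] / [6] / [8] / [9];  Q = [1, 2, 3, 5, 6] / [4] / [7] / [8]
  Insert 3 (step 9): P = [1, 2, 3, 5, 7] / [4] / [6] / [8] / [9];  Q = [1, 2, 3, 5, 6] / [4] / [7] / [8] / [9]
Final shape: (5, 1, 1, 1, 1).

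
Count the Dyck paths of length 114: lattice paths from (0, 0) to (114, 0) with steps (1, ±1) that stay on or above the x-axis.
C_57 = 26700952856774851904245220912664

These Dyck paths are counted by the Catalan number C_n = (1/(n + 1)) · C(2n, n). For n = 57: C_57 = (1/58) · C(114, 57) = 1548655265692941410446222812934512/58 = 26700952856774851904245220912664.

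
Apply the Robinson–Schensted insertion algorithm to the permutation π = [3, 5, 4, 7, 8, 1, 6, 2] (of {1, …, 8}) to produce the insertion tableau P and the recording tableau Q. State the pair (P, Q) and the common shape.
P = [1, 2, 6, 8] / [3, 4] / [5, 7];  Q = [1, 2, 4, 5] / [3, 7] / [6, 8];  common shape = (4, 2, 2)

Row-insert the values π_1, π_2, … into P one at a time, bumping the leftmost entry strictly greater than the inserted value down to the next row. The recording tableau Q records, in position (i, j), the step at which that cell was added to P.
  Insert 3 (step 1): P = [3];  Q = [1]
  Insert 5 (step 2): P = [3, 5];  Q = [1, 2]
  Insert 4 (step 3): P = [3, 4] / [5];  Q = [1, 2] / [3]
  Insert 7 (step 4): P = [3, 4, 7] / [5];  Q = [1, 2, 4] / [3]
  Insert 8 (step 5): P = [3, 4, 7, 8] / [5];  Q = [1, 2, 4, 5] / [3]
  Insert 1 (step 6): P = [1, 4, 7, 8] / [3] / [5];  Q = [1, 2, 4, 5] / [3] / [6]
  Insert 6 (step 7): P = [1, 4, 6, 8] / [3, 7] / [5];  Q = [1, 2, 4, 5] / [3, 7] / [6]
  Insert 2 (step 8): P = [1, 2, 6, 8] / [3, 4] / [5, 7];  Q = [1, 2, 4, 5] / [3, 7] / [6, 8]
Final shape: (4, 2, 2).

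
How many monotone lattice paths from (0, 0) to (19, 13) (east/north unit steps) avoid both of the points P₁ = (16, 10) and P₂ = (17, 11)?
Number of paths = 176034640

Inclusion–exclusion. Total paths: C(32, 19) = 347373600. Through P₁: C(26, 16)·C(6, 3) = 106234700. Through P₂: C(28, 17)·C(4, 2) = 128845080. Since P₁ is strictly southwest of P₂, a monotone path through both must visit P₁ then P₂; paths through both = C(26, 16)·C(2, 1)·C(4, 2) = 63740820. Avoid both = 347373600 − 106234700 − 128845080 + 63740820 = 176034640.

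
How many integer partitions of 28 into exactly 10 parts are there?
p(28, 10 parts) = 340

Partitions of n into exactly k parts are in bijection with partitions of n − k into at most k parts (subtract 1 from each part). So p(28, exactly 10) = p(18, parts ≤ 10). Computing via the recurrence p(m, j) = p(m, j−1) + p(m−j, j) gives 340.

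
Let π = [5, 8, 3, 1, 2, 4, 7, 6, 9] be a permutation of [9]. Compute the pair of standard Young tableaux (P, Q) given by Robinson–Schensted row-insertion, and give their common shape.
P = [1, 2, 4, 6, 9] / [3, 7] / [5, 8];  Q = [1, 2, 6, 7, 9] / [3, 5] / [4, 8];  common shape = (5, 2, 2)

Row-insert the values π_1, π_2, … into P one at a time, bumping the leftmost entry strictly greater than the inserted value down to the next row. The recording tableau Q records, in position (i, j), the step at which that cell was added to P.
  Insert 5 (step 1): P = [5];  Q = [1]
  Insert 8 (step 2): P = [5, 8];  Q = [1, 2]
  Insert 3 (step 3): P = [3, 8] / [5];  Q = [1, 2] / [3]
  Insert 1 (step 4): P = [1, 8] / [3] / [5];  Q = [1, 2] / [3] / [4]
  Insert 2 (step 5): P = [1, 2] / [3, 8] / [5];  Q = [1, 2] / [3, 5] / [4]
  Insert 4 (step 6): P = [1, 2, 4] / [3, 8] / [5];  Q = [1, 2, 6] / [3, 5] / [4]
  Insert 7 (step 7): P = [1, 2, 4, 7] / [3, 8] / [5];  Q = [1, 2, 6, 7] / [3, 5] / [4]
  Insert 6 (step 8): P = [1, 2, 4, 6] / [3, 7] / [5, 8];  Q = [1, 2, 6, 7] / [3, 5] / [4, 8]
  Insert 9 (step 9): P = [1, 2, 4, 6, 9] / [3, 7] / [5, 8];  Q = [1, 2, 6, 7, 9] / [3, 5] / [4, 8]
Final shape: (5, 2, 2).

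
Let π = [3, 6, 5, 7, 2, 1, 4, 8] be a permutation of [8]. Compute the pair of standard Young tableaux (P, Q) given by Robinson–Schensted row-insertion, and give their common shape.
P = [1, 4, 7, 8] / [2, 5] / [3] / [6];  Q = [1, 2, 4, 8] / [3, 7] / [5] / [6];  common shape = (4, 2, 1, 1)

Row-insert the values π_1, π_2, … into P one at a time, bumping the leftmost entry strictly greater than the inserted value down to the next row. The recording tableau Q records, in position (i, j), the step at which that cell was added to P.
  Insert 3 (step 1): P = [3];  Q = [1]
  Insert 6 (step 2): P = [3, 6];  Q = [1, 2]
  Insert 5 (step 3): P = [3, 5] / [6];  Q = [1, 2] / [3]
  Insert 7 (step 4): P = [3, 5, 7] / [6];  Q = [1, 2, 4] / [3]
  Insert 2 (step 5): P = [2, 5, 7] / [3] / [6];  Q = [1, 2, 4] / [3] / [5]
  Insert 1 (step 6): P = [1, 5, 7] / [2] / [3] / [6];  Q = [1, 2, 4] / [3] / [5] / [6]
  Insert 4 (step 7): P = [1, 4, 7] / [2, 5] / [3] / [6];  Q = [1, 2, 4] / [3, 7] / [5] / [6]
  Insert 8 (step 8): P = [1, 4, 7, 8] / [2, 5] / [3] / [6];  Q = [1, 2, 4, 8] / [3, 7] / [5] / [6]
Final shape: (4, 2, 1, 1).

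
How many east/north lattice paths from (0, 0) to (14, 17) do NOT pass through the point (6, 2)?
Number of paths = 251453733

Total paths from (0, 0) to (14, 17): C(31, 14) = 265182525. Paths through (6, 2): (paths (0, 0) → (6, 2)) × (paths (6, 2) → (14, 17)) = C(8, 6) · C(23, 8) = 28 · 490314 = 13728792. Avoidance count = 265182525 − 13728792 = 251453733.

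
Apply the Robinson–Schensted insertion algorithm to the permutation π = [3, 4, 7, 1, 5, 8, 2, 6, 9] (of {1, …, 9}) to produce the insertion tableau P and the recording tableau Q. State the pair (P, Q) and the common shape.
P = [1, 2, 5, 6, 9] / [3, 4, 8] / [7];  Q = [1, 2, 3, 6, 9] / [4, 5, 8] / [7];  common shape = (5, 3, 1)

Row-insert the values π_1, π_2, … into P one at a time, bumping the leftmost entry strictly greater than the inserted value down to the next row. The recording tableau Q records, in position (i, j), the step at which that cell was added to P.
  Insert 3 (step 1): P = [3];  Q = [1]
  Insert 4 (step 2): P = [3, 4];  Q = [1, 2]
  Insert 7 (step 3): P = [3, 4, 7];  Q = [1, 2, 3]
  Insert 1 (step 4): P = [1, 4, 7] / [3];  Q = [1, 2, 3] / [4]
  Insert 5 (step 5): P = [1, 4, 5] / [3, 7];  Q = [1, 2, 3] / [4, 5]
  Insert 8 (step 6): P = [1, 4, 5, 8] / [3, 7];  Q = [1, 2, 3, 6] / [4, 5]
  Insert 2 (step 7): P = [1, 2, 5, 8] / [3, 4] / [7];  Q = [1, 2, 3, 6] / [4, 5] / [7]
  Insert 6 (step 8): P = [1, 2, 5, 6] / [3, 4, 8] / [7];  Q = [1, 2, 3, 6] / [4, 5, 8] / [7]
  Insert 9 (step 9): P = [1, 2, 5, 6, 9] / [3, 4, 8] / [7];  Q = [1, 2, 3, 6, 9] / [4, 5, 8] / [7]
Final shape: (5, 3, 1).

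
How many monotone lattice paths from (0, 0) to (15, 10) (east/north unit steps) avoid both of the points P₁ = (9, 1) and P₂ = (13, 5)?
Number of paths = 3053482

Inclusion–exclusion. Total paths: C(25, 15) = 3268760. Through P₁: C(10, 9)·C(15, 6) = 50050. Through P₂: C(18, 13)·C(7, 2) = 179928. Since P₁ is strictly southwest of P₂, a monotone path through both must visit P₁ then P₂; paths through both = C(10, 9)·C(8, 4)·C(7, 2) = 14700. Avoid both = 3268760 − 50050 − 179928 + 14700 = 3053482.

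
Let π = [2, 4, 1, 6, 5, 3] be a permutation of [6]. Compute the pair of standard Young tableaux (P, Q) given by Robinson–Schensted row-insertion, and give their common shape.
P = [1, 3, 5] / [2, 4] / [6];  Q = [1, 2, 4] / [3, 5] / [6];  common shape = (3, 2, 1)

Row-insert the values π_1, π_2, … into P one at a time, bumping the leftmost entry strictly greater than the inserted value down to the next row. The recording tableau Q records, in position (i, j), the step at which that cell was added to P.
  Insert 2 (step 1): P = [2];  Q = [1]
  Insert 4 (step 2): P = [2, 4];  Q = [1, 2]
  Insert 1 (step 3): P = [1, 4] / [2];  Q = [1, 2] / [3]
  Insert 6 (step 4): P = [1, 4, 6] / [2];  Q = [1, 2, 4] / [3]
  Insert 5 (step 5): P = [1, 4, 5] / [2, 6];  Q = [1, 2, 4] / [3, 5]
  Insert 3 (step 6): P = [1, 3, 5] / [2, 4] / [6];  Q = [1, 2, 4] / [3, 5] / [6]
Final shape: (3, 2, 1).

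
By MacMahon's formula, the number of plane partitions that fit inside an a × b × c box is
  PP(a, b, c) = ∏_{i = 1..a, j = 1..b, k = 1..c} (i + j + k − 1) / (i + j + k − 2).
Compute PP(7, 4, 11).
PP(7, 4, 11) = 418241323113120

Evaluate the triple product over i = 1..7, j = 1..4, k = 1..11. The factors are (2/1) · (3/2) · (4/3) · (5/4) · (6/5) · (7/6) · (8/7) · (9/8) · … (308 factors total). The numerators and denominators telescope so the product is an integer; carrying out the multiplication exactly gives PP(7, 4, 11) = 418241323113120.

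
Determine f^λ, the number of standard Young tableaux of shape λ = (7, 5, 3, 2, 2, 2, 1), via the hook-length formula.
# SYT of shape (7, 5, 3, 2, 2, 2, 1) = 3481144128

Hook-length formula: f^λ = n! / Π hook(c), product over all cells c of the Young diagram. For λ = (7, 5, 3, 2, 2, 2, 1), n = 22 boxes. Hook lengths by row (left-to-right, top-to-bottom): [13, 11, 7, 5, 4, 2, 1]; [10, 8, 4, 2, 1]; [7, 5, 1]; [5, 3]; [4, 2]; [3, 1]; [1]. Product of hooks = 322882560000. So f^λ = 22! / 322882560000 = 1124000727777607680000 / 322882560000 = 3481144128.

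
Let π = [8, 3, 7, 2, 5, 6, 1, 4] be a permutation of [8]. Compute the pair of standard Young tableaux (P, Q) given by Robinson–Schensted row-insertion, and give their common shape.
P = [1, 4, 6] / [2, 5] / [3, 7] / [8];  Q = [1, 3, 6] / [2, 5] / [4, 8] / [7];  common shape = (3, 2, 2, 1)

Row-insert the values π_1, π_2, … into P one at a time, bumping the leftmost entry strictly greater than the inserted value down to the next row. The recording tableau Q records, in position (i, j), the step at which that cell was added to P.
  Insert 8 (step 1): P = [8];  Q = [1]
  Insert 3 (step 2): P = [3] / [8];  Q = [1] / [2]
  Insert 7 (step 3): P = [3, 7] / [8];  Q = [1, 3] / [2]
  Insert 2 (step 4): P = [2, 7] / [3] / [8];  Q = [1, 3] / [2] / [4]
  Insert 5 (step 5): P = [2, 5] / [3, 7] / [8];  Q = [1, 3] / [2, 5] / [4]
  Insert 6 (step 6): P = [2, 5, 6] / [3, 7] / [8];  Q = [1, 3, 6] / [2, 5] / [4]
  Insert 1 (step 7): P = [1, 5, 6] / [2, 7] / [3] / [8];  Q = [1, 3, 6] / [2, 5] / [4] / [7]
  Insert 4 (step 8): P = [1, 4, 6] / [2, 5] / [3, 7] / [8];  Q = [1, 3, 6] / [2, 5] / [4, 8] / [7]
Final shape: (3, 2, 2, 1).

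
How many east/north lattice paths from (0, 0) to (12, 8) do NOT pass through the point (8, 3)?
Number of paths = 105180

Total paths from (0, 0) to (12, 8): C(20, 12) = 125970. Paths through (8, 3): (paths (0, 0) → (8, 3)) × (paths (8, 3) → (12, 8)) = C(11, 8) · C(9, 4) = 165 · 126 = 20790. Avoidance count = 125970 − 20790 = 105180.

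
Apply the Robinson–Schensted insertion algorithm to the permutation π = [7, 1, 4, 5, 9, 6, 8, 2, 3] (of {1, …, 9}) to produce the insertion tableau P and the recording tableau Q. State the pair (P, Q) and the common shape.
P = [1, 2, 3, 6, 8] / [4, 5] / [7, 9];  Q = [1, 3, 4, 5, 7] / [2, 6] / [8, 9];  common shape = (5, 2, 2)

Row-insert the values π_1, π_2, … into P one at a time, bumping the leftmost entry strictly greater than the inserted value down to the next row. The recording tableau Q records, in position (i, j), the step at which that cell was added to P.
  Insert 7 (step 1): P = [7];  Q = [1]
  Insert 1 (step 2): P = [1] / [7];  Q = [1] / [2]
  Insert 4 (step 3): P = [1, 4] / [7];  Q = [1, 3] / [2]
  Insert 5 (step 4): P = [1, 4, 5] / [7];  Q = [1, 3, 4] / [2]
  Insert 9 (step 5): P = [1, 4, 5, 9] / [7];  Q = [1, 3, 4, 5] / [2]
  Insert 6 (step 6): P = [1, 4, 5, 6] / [7, 9];  Q = [1, 3, 4, 5] / [2, 6]
  Insert 8 (step 7): P = [1, 4, 5, 6, 8] / [7, 9];  Q = [1, 3, 4, 5, 7] / [2, 6]
  Insert 2 (step 8): P = [1, 2, 5, 6, 8] / [4, 9] / [7];  Q = [1, 3, 4, 5, 7] / [2, 6] / [8]
  Insert 3 (step 9): P = [1, 2, 3, 6, 8] / [4, 5] / [7, 9];  Q = [1, 3, 4, 5, 7] / [2, 6] / [8, 9]
Final shape: (5, 2, 2).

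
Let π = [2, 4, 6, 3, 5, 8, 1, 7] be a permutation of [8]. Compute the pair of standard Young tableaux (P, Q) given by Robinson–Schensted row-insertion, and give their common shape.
P = [1, 3, 5, 7] / [2, 6, 8] / [4];  Q = [1, 2, 3, 6] / [4, 5, 8] / [7];  common shape = (4, 3, 1)

Row-insert the values π_1, π_2, … into P one at a time, bumping the leftmost entry strictly greater than the inserted value down to the next row. The recording tableau Q records, in position (i, j), the step at which that cell was added to P.
  Insert 2 (step 1): P = [2];  Q = [1]
  Insert 4 (step 2): P = [2, 4];  Q = [1, 2]
  Insert 6 (step 3): P = [2, 4, 6];  Q = [1, 2, 3]
  Insert 3 (step 4): P = [2, 3, 6] / [4];  Q = [1, 2, 3] / [4]
  Insert 5 (step 5): P = [2, 3, 5] / [4, 6];  Q = [1, 2, 3] / [4, 5]
  Insert 8 (step 6): P = [2, 3, 5, 8] / [4, 6];  Q = [1, 2, 3, 6] / [4, 5]
  Insert 1 (step 7): P = [1, 3, 5, 8] / [2, 6] / [4];  Q = [1, 2, 3, 6] / [4, 5] / [7]
  Insert 7 (step 8): P = [1, 3, 5, 7] / [2, 6, 8] / [4];  Q = [1, 2, 3, 6] / [4, 5, 8] / [7]
Final shape: (4, 3, 1).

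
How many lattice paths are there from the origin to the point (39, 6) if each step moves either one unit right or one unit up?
Number of paths = 8145060

A monotone lattice path from (0, 0) to (39, 6) consists of 39 east steps and 6 north steps in some order, so it is determined by which 39 of the 45 steps are east. The count is C(45, 39) = 8145060.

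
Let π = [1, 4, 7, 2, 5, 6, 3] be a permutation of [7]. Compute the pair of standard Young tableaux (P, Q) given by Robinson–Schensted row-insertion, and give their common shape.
P = [1, 2, 3, 6] / [4, 5] / [7];  Q = [1, 2, 3, 6] / [4, 5] / [7];  common shape = (4, 2, 1)

Row-insert the values π_1, π_2, … into P one at a time, bumping the leftmost entry strictly greater than the inserted value down to the next row. The recording tableau Q records, in position (i, j), the step at which that cell was added to P.
  Insert 1 (step 1): P = [1];  Q = [1]
  Insert 4 (step 2): P = [1, 4];  Q = [1, 2]
  Insert 7 (step 3): P = [1, 4, 7];  Q = [1, 2, 3]
  Insert 2 (step 4): P = [1, 2, 7] / [4];  Q = [1, 2, 3] / [4]
  Insert 5 (step 5): P = [1, 2, 5] / [4, 7];  Q = [1, 2, 3] / [4, 5]
  Insert 6 (step 6): P = [1, 2, 5, 6] / [4, 7];  Q = [1, 2, 3, 6] / [4, 5]
  Insert 3 (step 7): P = [1, 2, 3, 6] / [4, 5] / [7];  Q = [1, 2, 3, 6] / [4, 5] / [7]
Final shape: (4, 2, 1).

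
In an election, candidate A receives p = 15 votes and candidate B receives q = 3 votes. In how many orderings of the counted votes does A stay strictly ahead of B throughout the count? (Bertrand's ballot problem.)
Strict-lead orderings = 544

Total orderings of the 18 votes with 15 for A: C(18, 15) = 816. By the Bertrand ballot formula (Cycle Lemma / reflection principle), the number of orderings in which A is strictly ahead of B throughout is (p − q)/(p + q) · C(p + q, p) = (15 − 3)/(15 + 3) · 816 = 544.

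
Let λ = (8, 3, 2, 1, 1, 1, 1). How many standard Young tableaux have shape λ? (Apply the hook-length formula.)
# SYT of shape (8, 3, 2, 1, 1, 1, 1) = 972400

Hook-length formula: f^λ = n! / Π hook(c), product over all cells c of the Young diagram. For λ = (8, 3, 2, 1, 1, 1, 1), n = 17 boxes. Hook lengths by row (left-to-right, top-to-bottom): [14, 9, 7, 5, 4, 3, 2, 1]; [8, 3, 1]; [6, 1]; [4]; [3]; [2]; [1]. Product of hooks = 365783040. So f^λ = 17! / 365783040 = 355687428096000 / 365783040 = 972400.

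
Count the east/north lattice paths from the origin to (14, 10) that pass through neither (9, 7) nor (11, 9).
Number of paths = 923336

Inclusion–exclusion. Total paths: C(24, 14) = 1961256. Through P₁: C(16, 9)·C(8, 5) = 640640. Through P₂: C(20, 11)·C(4, 3) = 671840. Since P₁ is strictly southwest of P₂, a monotone path through both must visit P₁ then P₂; paths through both = C(16, 9)·C(4, 2)·C(4, 3) = 274560. Avoid both = 1961256 − 640640 − 671840 + 274560 = 923336.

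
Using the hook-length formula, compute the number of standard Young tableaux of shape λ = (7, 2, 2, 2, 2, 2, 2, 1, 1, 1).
# SYT of shape (7, 2, 2, 2, 2, 2, 2, 1, 1, 1) = 74687613

Hook-length formula: f^λ = n! / Π hook(c), product over all cells c of the Young diagram. For λ = (7, 2, 2, 2, 2, 2, 2, 1, 1, 1), n = 22 boxes. Hook lengths by row (left-to-right, top-to-bottom): [16, 12, 5, 4, 3, 2, 1]; [10, 6]; [9, 5]; [8, 4]; [7, 3]; [6, 2]; [5, 1]; [3]; [2]; [1]. Product of hooks = 15049359360000. So f^λ = 22! / 15049359360000 = 1124000727777607680000 / 15049359360000 = 74687613.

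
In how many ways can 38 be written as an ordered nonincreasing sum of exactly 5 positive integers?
p(38, 5 parts) = 918

Partitions of n into exactly k parts are in bijection with partitions of n − k into at most k parts (subtract 1 from each part). So p(38, exactly 5) = p(33, parts ≤ 5). Computing via the recurrence p(m, j) = p(m, j−1) + p(m−j, j) gives 918.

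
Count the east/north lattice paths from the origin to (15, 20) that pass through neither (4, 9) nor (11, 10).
Number of paths = 2396216284

Inclusion–exclusion. Total paths: C(35, 15) = 3247943160. Through P₁: C(13, 4)·C(22, 11) = 504383880. Through P₂: C(21, 11)·C(14, 4) = 353068716. Since P₁ is strictly southwest of P₂, a monotone path through both must visit P₁ then P₂; paths through both = C(13, 4)·C(8, 7)·C(14, 4) = 5725720. Avoid both = 3247943160 − 504383880 − 353068716 + 5725720 = 2396216284.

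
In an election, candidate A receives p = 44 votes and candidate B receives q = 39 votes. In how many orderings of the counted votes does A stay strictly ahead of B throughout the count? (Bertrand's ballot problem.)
Strict-lead orderings = 43834108061009917917000

Total orderings of the 83 votes with 44 for A: C(83, 44) = 727646193812764637422200. By the Bertrand ballot formula (Cycle Lemma / reflection principle), the number of orderings in which A is strictly ahead of B throughout is (p − q)/(p + q) · C(p + q, p) = (44 − 39)/(44 + 39) · 727646193812764637422200 = 43834108061009917917000.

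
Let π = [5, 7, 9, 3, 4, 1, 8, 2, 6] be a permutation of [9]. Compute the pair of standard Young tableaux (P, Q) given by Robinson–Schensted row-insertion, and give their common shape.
P = [1, 2, 6] / [3, 4, 8] / [5, 7, 9];  Q = [1, 2, 3] / [4, 5, 7] / [6, 8, 9];  common shape = (3, 3, 3)

Row-insert the values π_1, π_2, … into P one at a time, bumping the leftmost entry strictly greater than the inserted value down to the next row. The recording tableau Q records, in position (i, j), the step at which that cell was added to P.
  Insert 5 (step 1): P = [5];  Q = [1]
  Insert 7 (step 2): P = [5, 7];  Q = [1, 2]
  Insert 9 (step 3): P = [5, 7, 9];  Q = [1, 2, 3]
  Insert 3 (step 4): P = [3, 7, 9] / [5];  Q = [1, 2, 3] / [4]
  Insert 4 (step 5): P = [3, 4, 9] / [5, 7];  Q = [1, 2, 3] / [4, 5]
  Insert 1 (step 6): P = [1, 4, 9] / [3, 7] / [5];  Q = [1, 2, 3] / [4, 5] / [6]
  Insert 8 (step 7): P = [1, 4, 8] / [3, 7, 9] / [5];  Q = [1, 2, 3] / [4, 5, 7] / [6]
  Insert 2 (step 8): P = [1, 2, 8] / [3, 4, 9] / [5, 7];  Q = [1, 2, 3] / [4, 5, 7] / [6, 8]
  Insert 6 (step 9): P = [1, 2, 6] / [3, 4, 8] / [5, 7, 9];  Q = [1, 2, 3] / [4, 5, 7] / [6, 8, 9]
Final shape: (3, 3, 3).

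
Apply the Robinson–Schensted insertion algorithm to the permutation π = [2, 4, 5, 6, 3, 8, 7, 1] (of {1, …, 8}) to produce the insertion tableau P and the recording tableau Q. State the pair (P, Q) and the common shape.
P = [1, 3, 5, 6, 7] / [2, 8] / [4];  Q = [1, 2, 3, 4, 6] / [5, 7] / [8];  common shape = (5, 2, 1)

Row-insert the values π_1, π_2, … into P one at a time, bumping the leftmost entry strictly greater than the inserted value down to the next row. The recording tableau Q records, in position (i, j), the step at which that cell was added to P.
  Insert 2 (step 1): P = [2];  Q = [1]
  Insert 4 (step 2): P = [2, 4];  Q = [1, 2]
  Insert 5 (step 3): P = [2, 4, 5];  Q = [1, 2, 3]
  Insert 6 (step 4): P = [2, 4, 5, 6];  Q = [1, 2, 3, 4]
  Insert 3 (step 5): P = [2, 3, 5, 6] / [4];  Q = [1, 2, 3, 4] / [5]
  Insert 8 (step 6): P = [2, 3, 5, 6, 8] / [4];  Q = [1, 2, 3, 4, 6] / [5]
  Insert 7 (step 7): P = [2, 3, 5, 6, 7] / [4, 8];  Q = [1, 2, 3, 4, 6] / [5, 7]
  Insert 1 (step 8): P = [1, 3, 5, 6, 7] / [2, 8] / [4];  Q = [1, 2, 3, 4, 6] / [5, 7] / [8]
Final shape: (5, 2, 1).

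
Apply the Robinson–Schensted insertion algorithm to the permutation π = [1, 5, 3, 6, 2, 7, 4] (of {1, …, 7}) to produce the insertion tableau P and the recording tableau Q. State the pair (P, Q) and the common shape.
P = [1, 2, 4, 7] / [3, 6] / [5];  Q = [1, 2, 4, 6] / [3, 7] / [5];  common shape = (4, 2, 1)

Row-insert the values π_1, π_2, … into P one at a time, bumping the leftmost entry strictly greater than the inserted value down to the next row. The recording tableau Q records, in position (i, j), the step at which that cell was added to P.
  Insert 1 (step 1): P = [1];  Q = [1]
  Insert 5 (step 2): P = [1, 5];  Q = [1, 2]
  Insert 3 (step 3): P = [1, 3] / [5];  Q = [1, 2] / [3]
  Insert 6 (step 4): P = [1, 3, 6] / [5];  Q = [1, 2, 4] / [3]
  Insert 2 (step 5): P = [1, 2, 6] / [3] / [5];  Q = [1, 2, 4] / [3] / [5]
  Insert 7 (step 6): P = [1, 2, 6, 7] / [3] / [5];  Q = [1, 2, 4, 6] / [3] / [5]
  Insert 4 (step 7): P = [1, 2, 4, 7] / [3, 6] / [5];  Q = [1, 2, 4, 6] / [3, 7] / [5]
Final shape: (4, 2, 1).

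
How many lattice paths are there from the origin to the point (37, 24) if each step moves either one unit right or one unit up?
Number of paths = 59437719903041025

A monotone lattice path from (0, 0) to (37, 24) consists of 37 east steps and 24 north steps in some order, so it is determined by which 37 of the 61 steps are east. The count is C(61, 37) = 59437719903041025.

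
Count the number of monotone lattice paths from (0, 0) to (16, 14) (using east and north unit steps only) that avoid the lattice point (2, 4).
Number of paths = 116003835

Total paths from (0, 0) to (16, 14): C(30, 16) = 145422675. Paths through (2, 4): (paths (0, 0) → (2, 4)) × (paths (2, 4) → (16, 14)) = C(6, 2) · C(24, 14) = 15 · 1961256 = 29418840. Avoidance count = 145422675 − 29418840 = 116003835.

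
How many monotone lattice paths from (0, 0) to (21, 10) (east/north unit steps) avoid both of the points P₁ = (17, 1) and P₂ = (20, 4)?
Number of paths = 44267433

Inclusion–exclusion. Total paths: C(31, 21) = 44352165. Through P₁: C(18, 17)·C(13, 4) = 12870. Through P₂: C(24, 20)·C(7, 1) = 74382. Since P₁ is strictly southwest of P₂, a monotone path through both must visit P₁ then P₂; paths through both = C(18, 17)·C(6, 3)·C(7, 1) = 2520. Avoid both = 44352165 − 12870 − 74382 + 2520 = 44267433.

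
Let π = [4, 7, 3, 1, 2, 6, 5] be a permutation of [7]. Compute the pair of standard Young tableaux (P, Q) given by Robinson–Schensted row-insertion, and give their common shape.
P = [1, 2, 5] / [3, 6] / [4, 7];  Q = [1, 2, 6] / [3, 5] / [4, 7];  common shape = (3, 2, 2)

Row-insert the values π_1, π_2, … into P one at a time, bumping the leftmost entry strictly greater than the inserted value down to the next row. The recording tableau Q records, in position (i, j), the step at which that cell was added to P.
  Insert 4 (step 1): P = [4];  Q = [1]
  Insert 7 (step 2): P = [4, 7];  Q = [1, 2]
  Insert 3 (step 3): P = [3, 7] / [4];  Q = [1, 2] / [3]
  Insert 1 (step 4): P = [1, 7] / [3] / [4];  Q = [1, 2] / [3] / [4]
  Insert 2 (step 5): P = [1, 2] / [3, 7] / [4];  Q = [1, 2] / [3, 5] / [4]
  Insert 6 (step 6): P = [1, 2, 6] / [3, 7] / [4];  Q = [1, 2, 6] / [3, 5] / [4]
  Insert 5 (step 7): P = [1, 2, 5] / [3, 6] / [4, 7];  Q = [1, 2, 6] / [3, 5] / [4, 7]
Final shape: (3, 2, 2).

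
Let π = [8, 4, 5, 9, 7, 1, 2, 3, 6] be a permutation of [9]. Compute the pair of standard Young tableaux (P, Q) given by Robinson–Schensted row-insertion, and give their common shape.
P = [1, 2, 3, 6] / [4, 5, 7] / [8, 9];  Q = [1, 3, 4, 9] / [2, 5, 8] / [6, 7];  common shape = (4, 3, 2)

Row-insert the values π_1, π_2, … into P one at a time, bumping the leftmost entry strictly greater than the inserted value down to the next row. The recording tableau Q records, in position (i, j), the step at which that cell was added to P.
  Insert 8 (step 1): P = [8];  Q = [1]
  Insert 4 (step 2): P = [4] / [8];  Q = [1] / [2]
  Insert 5 (step 3): P = [4, 5] / [8];  Q = [1, 3] / [2]
  Insert 9 (step 4): P = [4, 5, 9] / [8];  Q = [1, 3, 4] / [2]
  Insert 7 (step 5): P = [4, 5, 7] / [8, 9];  Q = [1, 3, 4] / [2, 5]
  Insert 1 (step 6): P = [1, 5, 7] / [4, 9] / [8];  Q = [1, 3, 4] / [2, 5] / [6]
  Insert 2 (step 7): P = [1, 2, 7] / [4, 5] / [8, 9];  Q = [1, 3, 4] / [2, 5] / [6, 7]
  Insert 3 (step 8): P = [1, 2, 3] / [4, 5, 7] / [8, 9];  Q = [1, 3, 4] / [2, 5, 8] / [6, 7]
  Insert 6 (step 9): P = [1, 2, 3, 6] / [4, 5, 7] / [8, 9];  Q = [1, 3, 4, 9] / [2, 5, 8] / [6, 7]
Final shape: (4, 3, 2).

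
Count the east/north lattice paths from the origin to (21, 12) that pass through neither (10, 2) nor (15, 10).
Number of paths = 242391160

Inclusion–exclusion. Total paths: C(33, 21) = 354817320. Through P₁: C(12, 10)·C(21, 11) = 23279256. Through P₂: C(25, 15)·C(8, 6) = 91525280. Since P₁ is strictly southwest of P₂, a monotone path through both must visit P₁ then P₂; paths through both = C(12, 10)·C(13, 5)·C(8, 6) = 2378376. Avoid both = 354817320 − 23279256 − 91525280 + 2378376 = 242391160.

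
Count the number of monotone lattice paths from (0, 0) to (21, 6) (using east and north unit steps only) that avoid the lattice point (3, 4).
Number of paths = 289360

Total paths from (0, 0) to (21, 6): C(27, 21) = 296010. Paths through (3, 4): (paths (0, 0) → (3, 4)) × (paths (3, 4) → (21, 6)) = C(7, 3) · C(20, 18) = 35 · 190 = 6650. Avoidance count = 296010 − 6650 = 289360.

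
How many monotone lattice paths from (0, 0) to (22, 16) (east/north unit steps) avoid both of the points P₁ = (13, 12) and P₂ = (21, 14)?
Number of paths = 12263922230

Inclusion–exclusion. Total paths: C(38, 22) = 22239974430. Through P₁: C(25, 13)·C(13, 9) = 3718214500. Through P₂: C(35, 21)·C(3, 1) = 6959878200. Since P₁ is strictly southwest of P₂, a monotone path through both must visit P₁ then P₂; paths through both = C(25, 13)·C(10, 8)·C(3, 1) = 702040500. Avoid both = 22239974430 − 3718214500 − 6959878200 + 702040500 = 12263922230.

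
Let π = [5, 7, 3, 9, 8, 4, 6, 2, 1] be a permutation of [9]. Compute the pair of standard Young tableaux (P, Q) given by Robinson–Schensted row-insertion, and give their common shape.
P = [1, 4, 6] / [2, 7, 8] / [3] / [5] / [9];  Q = [1, 2, 4] / [3, 5, 7] / [6] / [8] / [9];  common shape = (3, 3, 1, 1, 1)

Row-insert the values π_1, π_2, … into P one at a time, bumping the leftmost entry strictly greater than the inserted value down to the next row. The recording tableau Q records, in position (i, j), the step at which that cell was added to P.
  Insert 5 (step 1): P = [5];  Q = [1]
  Insert 7 (step 2): P = [5, 7];  Q = [1, 2]
  Insert 3 (step 3): P = [3, 7] / [5];  Q = [1, 2] / [3]
  Insert 9 (step 4): P = [3, 7, 9] / [5];  Q = [1, 2, 4] / [3]
  Insert 8 (step 5): P = [3, 7, 8] / [5, 9];  Q = [1, 2, 4] / [3, 5]
  Insert 4 (step 6): P = [3, 4, 8] / [5, 7] / [9];  Q = [1, 2, 4] / [3, 5] / [6]
  Insert 6 (step 7): P = [3, 4, 6] / [5, 7, 8] / [9];  Q = [1, 2, 4] / [3, 5, 7] / [6]
  Insert 2 (step 8): P = [2, 4, 6] / [3, 7, 8] / [5] / [9];  Q = [1, 2, 4] / [3, 5, 7] / [6] / [8]
  Insert 1 (step 9): P = [1, 4, 6] / [2, 7, 8] / [3] / [5] / [9];  Q = [1, 2, 4] / [3, 5, 7] / [6] / [8] / [9]
Final shape: (3, 3, 1, 1, 1).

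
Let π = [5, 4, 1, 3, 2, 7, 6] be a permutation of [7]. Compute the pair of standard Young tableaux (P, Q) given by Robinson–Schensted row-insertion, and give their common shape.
P = [1, 2, 6] / [3, 7] / [4] / [5];  Q = [1, 4, 6] / [2, 7] / [3] / [5];  common shape = (3, 2, 1, 1)

Row-insert the values π_1, π_2, … into P one at a time, bumping the leftmost entry strictly greater than the inserted value down to the next row. The recording tableau Q records, in position (i, j), the step at which that cell was added to P.
  Insert 5 (step 1): P = [5];  Q = [1]
  Insert 4 (step 2): P = [4] / [5];  Q = [1] / [2]
  Insert 1 (step 3): P = [1] / [4] / [5];  Q = [1] / [2] / [3]
  Insert 3 (step 4): P = [1, 3] / [4] / [5];  Q = [1, 4] / [2] / [3]
  Insert 2 (step 5): P = [1, 2] / [3] / [4] / [5];  Q = [1, 4] / [2] / [3] / [5]
  Insert 7 (step 6): P = [1, 2, 7] / [3] / [4] / [5];  Q = [1, 4, 6] / [2] / [3] / [5]
  Insert 6 (step 7): P = [1, 2, 6] / [3, 7] / [4] / [5];  Q = [1, 4, 6] / [2, 7] / [3] / [5]
Final shape: (3, 2, 1, 1).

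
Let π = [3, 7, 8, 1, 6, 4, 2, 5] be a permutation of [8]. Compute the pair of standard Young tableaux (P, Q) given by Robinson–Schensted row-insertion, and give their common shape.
P = [1, 2, 5] / [3, 4, 8] / [6] / [7];  Q = [1, 2, 3] / [4, 5, 8] / [6] / [7];  common shape = (3, 3, 1, 1)

Row-insert the values π_1, π_2, … into P one at a time, bumping the leftmost entry strictly greater than the inserted value down to the next row. The recording tableau Q records, in position (i, j), the step at which that cell was added to P.
  Insert 3 (step 1): P = [3];  Q = [1]
  Insert 7 (step 2): P = [3, 7];  Q = [1, 2]
  Insert 8 (step 3): P = [3, 7, 8];  Q = [1, 2, 3]
  Insert 1 (step 4): P = [1, 7, 8] / [3];  Q = [1, 2, 3] / [4]
  Insert 6 (step 5): P = [1, 6, 8] / [3, 7];  Q = [1, 2, 3] / [4, 5]
  Insert 4 (step 6): P = [1, 4, 8] / [3, 6] / [7];  Q = [1, 2, 3] / [4, 5] / [6]
  Insert 2 (step 7): P = [1, 2, 8] / [3, 4] / [6] / [7];  Q = [1, 2, 3] / [4, 5] / [6] / [7]
  Insert 5 (step 8): P = [1, 2, 5] / [3, 4, 8] / [6] / [7];  Q = [1, 2, 3] / [4, 5, 8] / [6] / [7]
Final shape: (3, 3, 1, 1).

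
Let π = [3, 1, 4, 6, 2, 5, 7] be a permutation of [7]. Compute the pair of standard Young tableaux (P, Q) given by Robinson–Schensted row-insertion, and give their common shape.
P = [1, 2, 5, 7] / [3, 4, 6];  Q = [1, 3, 4, 7] / [2, 5, 6];  common shape = (4, 3)

Row-insert the values π_1, π_2, … into P one at a time, bumping the leftmost entry strictly greater than the inserted value down to the next row. The recording tableau Q records, in position (i, j), the step at which that cell was added to P.
  Insert 3 (step 1): P = [3];  Q = [1]
  Insert 1 (step 2): P = [1] / [3];  Q = [1] / [2]
  Insert 4 (step 3): P = [1, 4] / [3];  Q = [1, 3] / [2]
  Insert 6 (step 4): P = [1, 4, 6] / [3];  Q = [1, 3, 4] / [2]
  Insert 2 (step 5): P = [1, 2, 6] / [3, 4];  Q = [1, 3, 4] / [2, 5]
  Insert 5 (step 6): P = [1, 2, 5] / [3, 4, 6];  Q = [1, 3, 4] / [2, 5, 6]
  Insert 7 (step 7): P = [1, 2, 5, 7] / [3, 4, 6];  Q = [1, 3, 4, 7] / [2, 5, 6]
Final shape: (4, 3).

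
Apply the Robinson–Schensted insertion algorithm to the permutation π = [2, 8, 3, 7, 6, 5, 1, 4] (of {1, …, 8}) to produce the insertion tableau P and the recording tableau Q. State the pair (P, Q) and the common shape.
P = [1, 3, 4] / [2, 5] / [6] / [7] / [8];  Q = [1, 2, 4] / [3, 8] / [5] / [6] / [7];  common shape = (3, 2, 1, 1, 1)

Row-insert the values π_1, π_2, … into P one at a time, bumping the leftmost entry strictly greater than the inserted value down to the next row. The recording tableau Q records, in position (i, j), the step at which that cell was added to P.
  Insert 2 (step 1): P = [2];  Q = [1]
  Insert 8 (step 2): P = [2, 8];  Q = [1, 2]
  Insert 3 (step 3): P = [2, 3] / [8];  Q = [1, 2] / [3]
  Insert 7 (step 4): P = [2, 3, 7] / [8];  Q = [1, 2, 4] / [3]
  Insert 6 (step 5): P = [2, 3, 6] / [7] / [8];  Q = [1, 2, 4] / [3] / [5]
  Insert 5 (step 6): P = [2, 3, 5] / [6] / [7] / [8];  Q = [1, 2, 4] / [3] / [5] / [6]
  Insert 1 (step 7): P = [1, 3, 5] / [2] / [6] / [7] / [8];  Q = [1, 2, 4] / [3] / [5] / [6] / [7]
  Insert 4 (step 8): P = [1, 3, 4] / [2, 5] / [6] / [7] / [8];  Q = [1, 2, 4] / [3, 8] / [5] / [6] / [7]
Final shape: (3, 2, 1, 1, 1).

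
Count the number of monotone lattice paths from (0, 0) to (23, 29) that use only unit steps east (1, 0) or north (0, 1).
Number of paths = 352870329957600

A monotone lattice path from (0, 0) to (23, 29) consists of 23 east steps and 29 north steps in some order, so it is determined by which 23 of the 52 steps are east. The count is C(52, 23) = 352870329957600.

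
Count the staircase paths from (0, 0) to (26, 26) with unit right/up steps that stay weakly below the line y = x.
C_26 = 18367353072152

These NE paths below the diagonal are counted by the Catalan number C_n = (1/(n + 1)) · C(2n, n). For n = 26: C_26 = (1/27) · C(52, 26) = 495918532948104/27 = 18367353072152.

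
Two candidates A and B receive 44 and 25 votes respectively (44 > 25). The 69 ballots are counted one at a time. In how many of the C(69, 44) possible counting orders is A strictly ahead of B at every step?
Strict-lead orderings = 1142790127041529512

Total orderings of the 69 votes with 44 for A: C(69, 44) = 4150132566624501912. By the Bertrand ballot formula (Cycle Lemma / reflection principle), the number of orderings in which A is strictly ahead of B throughout is (p − q)/(p + q) · C(p + q, p) = (44 − 25)/(44 + 25) · 4150132566624501912 = 1142790127041529512.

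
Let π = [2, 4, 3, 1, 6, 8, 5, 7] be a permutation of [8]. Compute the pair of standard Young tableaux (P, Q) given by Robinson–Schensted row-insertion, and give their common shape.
P = [1, 3, 5, 7] / [2, 6, 8] / [4];  Q = [1, 2, 5, 6] / [3, 7, 8] / [4];  common shape = (4, 3, 1)

Row-insert the values π_1, π_2, … into P one at a time, bumping the leftmost entry strictly greater than the inserted value down to the next row. The recording tableau Q records, in position (i, j), the step at which that cell was added to P.
  Insert 2 (step 1): P = [2];  Q = [1]
  Insert 4 (step 2): P = [2, 4];  Q = [1, 2]
  Insert 3 (step 3): P = [2, 3] / [4];  Q = [1, 2] / [3]
  Insert 1 (step 4): P = [1, 3] / [2] / [4];  Q = [1, 2] / [3] / [4]
  Insert 6 (step 5): P = [1, 3, 6] / [2] / [4];  Q = [1, 2, 5] / [3] / [4]
  Insert 8 (step 6): P = [1, 3, 6, 8] / [2] / [4];  Q = [1, 2, 5, 6] / [3] / [4]
  Insert 5 (step 7): P = [1, 3, 5, 8] / [2, 6] / [4];  Q = [1, 2, 5, 6] / [3, 7] / [4]
  Insert 7 (step 8): P = [1, 3, 5, 7] / [2, 6, 8] / [4];  Q = [1, 2, 5, 6] / [3, 7, 8] / [4]
Final shape: (4, 3, 1).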